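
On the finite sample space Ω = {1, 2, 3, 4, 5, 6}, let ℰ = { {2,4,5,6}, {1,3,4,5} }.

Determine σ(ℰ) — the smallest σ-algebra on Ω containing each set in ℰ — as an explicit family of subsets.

|σ(ℰ)| = 8.  σ(ℰ) = { ∅, {1,3}, {2,6}, {4,5}, {1,2,3,6}, {1,3,4,5}, {2,4,5,6}, Ω }

Working:
Begin from { ∅, {1,3,4,5}, {2,4,5,6}, Ω } (that is, ℰ plus ∅ and Ω).
Round 1 adds 2:
  {1,3}  = Ω∖{2,4,5,6}
  {2,6}  = Ω∖{1,3,4,5}
Round 2. New:
  {1,2,3,6}  = {1,3} ∪ {2,6}
Round 3: 1 new —
  {4,5}  = Ω∖{1,2,3,6}
Round 4: no new sets; the family is a σ-algebra.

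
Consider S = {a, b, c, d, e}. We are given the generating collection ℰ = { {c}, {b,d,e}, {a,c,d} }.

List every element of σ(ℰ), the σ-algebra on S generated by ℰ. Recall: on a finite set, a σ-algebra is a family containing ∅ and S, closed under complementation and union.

Take S₀ = ℰ ∪ {∅, S} = { ∅, {c}, {a,c,d}, {b,d,e}, S }.
Iteration 1: 4 new —
  {a,c}  = {b,d,e}ᶜ
  {b,e}  = {a,c,d}ᶜ
  {a,b,d,e}  = {c}ᶜ
  {b,c,d,e}  = {c} ∪ {b,d,e}
  — 9 sets.
Iteration 2 (3 new):
  {a}  = {b,c,d,e}ᶜ
  {b,c,e}  = {b,e} ∪ {c}
  {a,b,c,e}  = {b,e} ∪ {a,c}
  — 12 sets.
Iteration 3. New:
  {d}  = {a,b,c,e}ᶜ
  {a,d}  = {b,c,e}ᶜ
  {a,b,e}  = {b,e} ∪ {a}
  — 15 sets.
Iteration 4. New:
  {c,d}  = {a,b,e}ᶜ
  — 16 sets.
Iteration 5: stable.

Hence σ(ℰ) has 16 members: { ∅, {a}, {c}, {d}, {a,c}, {a,d}, {b,e}, {c,d}, {a,b,e}, {a,c,d}, {b,c,e}, {b,d,e}, {a,b,c,e}, {a,b,d,e}, {b,c,d,e}, S }.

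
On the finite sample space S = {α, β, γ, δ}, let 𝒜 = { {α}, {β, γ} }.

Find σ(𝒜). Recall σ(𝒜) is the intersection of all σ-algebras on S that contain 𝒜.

σ(𝒜) (8 sets): { ∅, {α}, {δ}, {α, δ}, {β, γ}, {α, β, γ}, {β, γ, δ}, S }

Working:
Start: 𝒜 ∪ {∅, S} = { ∅, {α}, {β, γ}, S }.
Round 1 (3 new):
  {α, δ}  = S∖{β, γ}
  {α, β, γ}  = {β, γ} ∪ {α}
  {β, γ, δ}  = S∖{α}
  — 7 sets.
Round 2. New:
  {δ}  = S∖{α, β, γ}
  — 8 sets.
Round 3: already closed under ᶜ and ∪.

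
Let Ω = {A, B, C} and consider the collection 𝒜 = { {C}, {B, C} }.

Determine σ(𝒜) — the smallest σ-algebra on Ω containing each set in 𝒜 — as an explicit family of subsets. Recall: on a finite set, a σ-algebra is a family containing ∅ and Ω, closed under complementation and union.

Start: 𝒜 ∪ {∅, Ω} = { ∅, {C}, {B, C}, Ω }.
Round 1: 2 new —
  {A}  = Ω∖{B, C}
  {A, B}  = Ω∖{C}
Round 2. New:
  {A, C}  = {C} ∪ {A}
Round 3 (1 new):
  {B}  = Ω∖{A, C}
Round 4: already closed under ᶜ and ∪.

σ(𝒜) = { ∅, {A}, {B}, {C}, {A, B}, {A, C}, {B, C}, Ω }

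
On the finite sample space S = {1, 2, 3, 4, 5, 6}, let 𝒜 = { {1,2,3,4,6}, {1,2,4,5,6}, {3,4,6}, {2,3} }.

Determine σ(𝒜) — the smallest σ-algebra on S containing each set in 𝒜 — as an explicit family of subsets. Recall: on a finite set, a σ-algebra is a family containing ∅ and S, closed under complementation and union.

Start: 𝒜 ∪ {∅, S} = { {}, {2,3}, {3,4,6}, {1,2,3,4,6}, {1,2,4,5,6}, S }.
Iteration 1 adds 5:
  {3}  = ᶜ of {1,2,4,5,6}
  {5}  = ᶜ of {1,2,3,4,6}
  {1,2,5}  = ᶜ of {3,4,6}
  {1,4,5,6}  = ᶜ of {2,3}
  {2,3,4,6}  = {2,3} ∪ {3,4,6}
  (now 11)
Iteration 2: 7 new —
  {1,5}  = ᶜ of {2,3,4,6}
  {3,5}  = {5} ∪ {3}
  {2,3,5}  = {5} ∪ {2,3}
  {1,2,3,5}  = {3} ∪ {1,2,5}
  {3,4,5,6}  = {5} ∪ {3,4,6}
  {1,3,4,5,6}  = {1,4,5,6} ∪ {3}
  {2,3,4,5,6}  = {5} ∪ {2,3,4,6}
  (now 18)
Iteration 3 (7 new):
  {1}  = ᶜ of {2,3,4,5,6}
  {2}  = ᶜ of {1,3,4,5,6}
  {1,2}  = ᶜ of {3,4,5,6}
  {4,6}  = ᶜ of {1,2,3,5}
  {1,3,5}  = {3} ∪ {1,5}
  {1,4,6}  = ᶜ of {2,3,5}
  {1,2,4,6}  = ᶜ of {3,5}
  (now 25)
Iteration 4: 6 new —
  {1,3}  = {3} ∪ {1}
  {2,5}  = {2} ∪ {5}
  {1,2,3}  = {1,2} ∪ {3}
  {2,4,6}  = ᶜ of {1,3,5}
  {4,5,6}  = {5} ∪ {4,6}
  {1,3,4,6}  = {1,4,6} ∪ {3}
  (now 31)
Iteration 5: 1 new —
  {2,4,5,6}  = ᶜ of {1,3}
  (now 32)
Iteration 6: stable.

σ(𝒜) = { {}, {1}, {2}, {3}, {5}, {1,2}, {1,3}, {1,5}, {2,3}, {2,5}, {3,5}, {4,6}, {1,2,3}, {1,2,5}, {1,3,5}, {1,4,6}, {2,3,5}, {2,4,6}, {3,4,6}, {4,5,6}, {1,2,3,5}, {1,2,4,6}, {1,3,4,6}, {1,4,5,6}, {2,3,4,6}, {2,4,5,6}, {3,4,5,6}, {1,2,3,4,6}, {1,2,4,5,6}, {1,3,4,5,6}, {2,3,4,5,6}, S }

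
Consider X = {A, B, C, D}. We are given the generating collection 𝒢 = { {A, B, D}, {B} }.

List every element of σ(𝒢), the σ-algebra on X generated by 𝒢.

Start: 𝒢 ∪ {∅, X} = { {}, {B}, {A, B, D}, X }.
Iteration 1 (2 new):
  {C}  = X∖{A, B, D}
  {A, C, D}  = X∖{B}
  (now 6)
Iteration 2. New:
  {B, C}  = {C} ∪ {B}
  (now 7)
Iteration 3: 1 new —
  {A, D}  = X∖{B, C}
  (now 8)
Iteration 4: already closed under ᶜ and ∪.

σ(𝒢) = { {}, {B}, {C}, {A, D}, {B, C}, {A, B, D}, {A, C, D}, X }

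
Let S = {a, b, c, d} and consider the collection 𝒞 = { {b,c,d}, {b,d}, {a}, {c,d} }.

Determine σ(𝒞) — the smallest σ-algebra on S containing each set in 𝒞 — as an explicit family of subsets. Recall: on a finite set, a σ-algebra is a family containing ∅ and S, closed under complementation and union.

σ(𝒞) (16 sets): { ∅, {a}, {b}, {c}, {d}, {a,b}, {a,c}, {a,d}, {b,c}, {b,d}, {c,d}, {a,b,c}, {a,b,d}, {a,c,d}, {b,c,d}, S }

Working:
Take S₀ = 𝒞 ∪ {∅, S} = { ∅, {a}, {b,d}, {c,d}, {b,c,d}, S }.
Iteration 1 adds 4:
  {a,b}  = S∖{c,d}
  {a,c}  = S∖{b,d}
  {a,b,d}  = {b,d} ∪ {a}
  {a,c,d}  = {c,d} ∪ {a}
  (now 10)
Iteration 2 adds 3:
  {b}  = S∖{a,c,d}
  {c}  = S∖{a,b,d}
  {a,b,c}  = {a,b} ∪ {a,c}
  (now 13)
Iteration 3 adds 2:
  {d}  = S∖{a,b,c}
  {b,c}  = {c} ∪ {b}
  (now 15)
Iteration 4: +1 →
  {a,d}  = S∖{b,c}
  (now 16)
Iteration 5: stable.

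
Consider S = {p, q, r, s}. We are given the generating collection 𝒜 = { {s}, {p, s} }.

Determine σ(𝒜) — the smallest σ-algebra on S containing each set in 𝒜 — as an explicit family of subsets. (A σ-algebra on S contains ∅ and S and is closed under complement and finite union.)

Take S₀ = 𝒜 ∪ {∅, S} = { ∅, {s}, {p, s}, S }.
Round 1 adds 2:
  {q, r}  = complement {p, s}
  {p, q, r}  = complement {s}
Round 2 (1 new):
  {q, r, s}  = {q, r} ∪ {s}
Round 3 (1 new):
  {p}  = complement {q, r, s}
After Round 4 the family is unchanged; done.

σ(𝒜) = { ∅, {p}, {s}, {p, s}, {q, r}, {p, q, r}, {q, r, s}, S }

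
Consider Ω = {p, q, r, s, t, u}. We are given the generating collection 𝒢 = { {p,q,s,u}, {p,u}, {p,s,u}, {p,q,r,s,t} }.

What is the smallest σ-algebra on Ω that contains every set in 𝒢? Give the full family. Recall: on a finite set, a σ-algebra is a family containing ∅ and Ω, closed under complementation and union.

σ(𝒢) (32 sets): { {}, {p}, {q}, {s}, {u}, {p,q}, {p,s}, {p,u}, {q,s}, {q,u}, {r,t}, {s,u}, {p,q,s}, {p,q,u}, {p,r,t}, {p,s,u}, {q,r,t}, {q,s,u}, {r,s,t}, {r,t,u}, {p,q,r,t}, {p,q,s,u}, {p,r,s,t}, {p,r,t,u}, {q,r,s,t}, {q,r,t,u}, {r,s,t,u}, {p,q,r,s,t}, {p,q,r,t,u}, {p,r,s,t,u}, {q,r,s,t,u}, Ω }

Derivation:
Seed the family with 𝒢 together with ∅ and Ω: { {}, {p,u}, {p,s,u}, {p,q,s,u}, {p,q,r,s,t}, Ω }.
Iteration 1 adds 4:
  {u}  = {p,q,r,s,t}ᶜ
  {r,t}  = {p,q,s,u}ᶜ
  {q,r,t}  = {p,s,u}ᶜ
  {q,r,s,t}  = {p,u}ᶜ
  — 10 sets.
Iteration 2: +6 →
  {r,t,u}  = {u} ∪ {r,t}
  {p,r,t,u}  = {p,u} ∪ {r,t}
  {q,r,t,u}  = {u} ∪ {q,r,t}
  {p,q,r,t,u}  = {p,u} ∪ {q,r,t}
  {p,r,s,t,u}  = {p,s,u} ∪ {r,t}
  {q,r,s,t,u}  = {q,r,s,t} ∪ {u}
  — 16 sets.
Iteration 3 adds 6:
  {p}  = {q,r,s,t,u}ᶜ
  {q}  = {p,r,s,t,u}ᶜ
  {s}  = {p,q,r,t,u}ᶜ
  {p,s}  = {q,r,t,u}ᶜ
  {q,s}  = {p,r,t,u}ᶜ
  {p,q,s}  = {r,t,u}ᶜ
  — 22 sets.
Iteration 4 adds 10:
  {p,q}  = {p} ∪ {q}
  {q,u}  = {q} ∪ {u}
  {s,u}  = {u} ∪ {s}
  {p,q,u}  = {p,u} ∪ {q}
  {p,r,t}  = {p} ∪ {r,t}
  {q,s,u}  = {u} ∪ {q,s}
  {r,s,t}  = {r,t} ∪ {s}
  {p,q,r,t}  = {p} ∪ {q,r,t}
  {p,r,s,t}  = {p,s} ∪ {r,t}
  {r,s,t,u}  = {r,t,u} ∪ {s}
  — 32 sets.
Iteration 5: no new sets; the family is a σ-algebra.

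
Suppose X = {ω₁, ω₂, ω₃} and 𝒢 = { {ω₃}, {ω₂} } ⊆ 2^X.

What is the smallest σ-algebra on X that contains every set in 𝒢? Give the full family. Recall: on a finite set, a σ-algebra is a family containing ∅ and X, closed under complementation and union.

Initial family (4 sets): { {}, {ω₂}, {ω₃}, X }.
Step 1: +3 →
  {ω₁, ω₂}  = ᶜ of {ω₃}
  {ω₁, ω₃}  = ᶜ of {ω₂}
  {ω₂, ω₃}  = {ω₃} ∪ {ω₂}
Step 2: +1 →
  {ω₁}  = ᶜ of {ω₂, ω₃}
Step 3: stable.

|σ(𝒢)| = 8.  σ(𝒢) = { {}, {ω₁}, {ω₂}, {ω₃}, {ω₁, ω₂}, {ω₁, ω₃}, {ω₂, ω₃}, X }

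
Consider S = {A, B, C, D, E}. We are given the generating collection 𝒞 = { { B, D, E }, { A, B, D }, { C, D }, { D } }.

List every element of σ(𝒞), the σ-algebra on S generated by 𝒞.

Answer: σ(𝒞) = { ∅, { A }, { B }, { C }, { D }, { E }, { A, B }, { A, C }, { A, D }, { A, E }, { B, C }, { B, D }, { B, E }, { C, D }, { C, E }, { D, E }, { A, B, C }, { A, B, D }, { A, B, E }, { A, C, D }, { A, C, E }, { A, D, E }, { B, C, D }, { B, C, E }, { B, D, E }, { C, D, E }, { A, B, C, D }, { A, B, C, E }, { A, B, D, E }, { A, C, D, E }, { B, C, D, E }, S }

Trace:
Begin from { ∅, { D }, { C, D }, { A, B, D }, { B, D, E }, S } (that is, 𝒞 plus ∅ and S).
Pass 1 adds 7:
  { A, C }  = S∖{ B, D, E }
  { C, E }  = S∖{ A, B, D }
  { A, B, E }  = S∖{ C, D }
  { A, B, C, D }  = { C, D } ∪ { A, B, D }
  { A, B, C, E }  = S∖{ D }
  { A, B, D, E }  = { A, B, D } ∪ { B, D, E }
  { B, C, D, E }  = { C, D } ∪ { B, D, E }
  [13 total]
Pass 2 adds 6:
  { A }  = S∖{ B, C, D, E }
  { C }  = S∖{ A, B, D, E }
  { E }  = S∖{ A, B, C, D }
  { A, C, D }  = { C, D } ∪ { A, C }
  { A, C, E }  = { A, C } ∪ { C, E }
  { C, D, E }  = { C, D } ∪ { C, E }
  [19 total]
Pass 3: 7 new —
  { A, B }  = S∖{ C, D, E }
  { A, D }  = { D } ∪ { A }
  { A, E }  = { E } ∪ { A }
  { B, D }  = S∖{ A, C, E }
  { B, E }  = S∖{ A, C, D }
  { D, E }  = { E } ∪ { D }
  { A, C, D, E }  = { C, D, E } ∪ { A, C, E }
  [26 total]
Pass 4 (5 new):
  { B }  = S∖{ A, C, D, E }
  { A, B, C }  = S∖{ D, E }
  { A, D, E }  = { E } ∪ { A, D }
  { B, C, D }  = S∖{ A, E }
  { B, C, E }  = S∖{ A, D }
  [31 total]
Pass 5 adds 1:
  { B, C }  = S∖{ A, D, E }
  [32 total]
Pass 6: no new sets; the family is a σ-algebra.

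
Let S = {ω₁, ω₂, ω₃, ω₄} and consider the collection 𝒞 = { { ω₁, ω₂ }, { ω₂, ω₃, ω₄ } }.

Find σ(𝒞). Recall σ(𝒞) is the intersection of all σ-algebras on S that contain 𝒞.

Take S₀ = 𝒞 ∪ {∅, S} = { {}, { ω₁, ω₂ }, { ω₂, ω₃, ω₄ }, S }.
Iteration 1: 2 new —
  { ω₁ }  = complement { ω₂, ω₃, ω₄ }
  { ω₃, ω₄ }  = complement { ω₁, ω₂ }
  (now 6)
Iteration 2 (1 new):
  { ω₁, ω₃, ω₄ }  = { ω₃, ω₄ } ∪ { ω₁ }
  (now 7)
Iteration 3 adds 1:
  { ω₂ }  = complement { ω₁, ω₃, ω₄ }
  (now 8)
Iteration 4: stable.

Therefore σ(𝒞) = { {}, { ω₁ }, { ω₂ }, { ω₁, ω₂ }, { ω₃, ω₄ }, { ω₁, ω₃, ω₄ }, { ω₂, ω₃, ω₄ }, S } (|σ(𝒞)| = 8).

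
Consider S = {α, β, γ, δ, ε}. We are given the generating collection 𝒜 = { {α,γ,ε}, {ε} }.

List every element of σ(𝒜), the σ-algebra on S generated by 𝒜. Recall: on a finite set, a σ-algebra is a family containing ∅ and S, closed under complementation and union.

σ(𝒜) = { ∅, {ε}, {α,γ}, {β,δ}, {α,γ,ε}, {β,δ,ε}, {α,β,γ,δ}, S }

Trace:
Initial family (4 sets): { ∅, {ε}, {α,γ,ε}, S }.
Iteration 1 adds 2:
  {β,δ}  = {α,γ,ε}ᶜ
  {α,β,γ,δ}  = {ε}ᶜ
  (now 6)
Iteration 2: 1 new —
  {β,δ,ε}  = {β,δ} ∪ {ε}
  (now 7)
Iteration 3: 1 new —
  {α,γ}  = {β,δ,ε}ᶜ
  (now 8)
Iteration 4 adds nothing — fixpoint reached.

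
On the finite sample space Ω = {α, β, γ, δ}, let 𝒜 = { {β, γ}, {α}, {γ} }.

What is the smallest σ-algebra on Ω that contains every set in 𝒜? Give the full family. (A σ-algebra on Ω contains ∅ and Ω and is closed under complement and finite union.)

Initial family (5 sets): { {}, {α}, {γ}, {β, γ}, Ω }.
Pass 1 (5 new):
  {α, γ}  = {γ} ∪ {α}
  {α, δ}  = complement {β, γ}
  {α, β, γ}  = {β, γ} ∪ {α}
  {α, β, δ}  = complement {γ}
  {β, γ, δ}  = complement {α}
  — 10 sets.
Pass 2: +3 →
  {δ}  = complement {α, β, γ}
  {β, δ}  = complement {α, γ}
  {α, γ, δ}  = {γ} ∪ {α, δ}
  — 13 sets.
Pass 3: 2 new —
  {β}  = complement {α, γ, δ}
  {γ, δ}  = {γ} ∪ {δ}
  — 15 sets.
Pass 4: 1 new —
  {α, β}  = complement {γ, δ}
  — 16 sets.
Pass 5: no new sets; the family is a σ-algebra.

Hence σ(𝒜) has 16 members: { {}, {α}, {β}, {γ}, {δ}, {α, β}, {α, γ}, {α, δ}, {β, γ}, {β, δ}, {γ, δ}, {α, β, γ}, {α, β, δ}, {α, γ, δ}, {β, γ, δ}, Ω }.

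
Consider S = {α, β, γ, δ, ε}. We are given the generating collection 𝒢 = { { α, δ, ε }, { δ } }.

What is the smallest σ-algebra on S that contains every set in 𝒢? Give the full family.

Take S₀ = 𝒢 ∪ {∅, S} = { ∅, { δ }, { α, δ, ε }, S }.
Step 1. New:
  { β, γ }  = S∖{ α, δ, ε }
  { α, β, γ, ε }  = S∖{ δ }
Step 2. New:
  { β, γ, δ }  = { β, γ } ∪ { δ }
Step 3 (1 new):
  { α, ε }  = S∖{ β, γ, δ }
Step 4: stable.

|σ(𝒢)| = 8.  σ(𝒢) = { ∅, { δ }, { α, ε }, { β, γ }, { α, δ, ε }, { β, γ, δ }, { α, β, γ, ε }, S }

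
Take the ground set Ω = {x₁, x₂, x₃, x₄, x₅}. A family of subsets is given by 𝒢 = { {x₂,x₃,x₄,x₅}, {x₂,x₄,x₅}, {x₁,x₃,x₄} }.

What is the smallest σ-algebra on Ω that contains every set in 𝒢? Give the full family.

Seed the family with 𝒢 together with ∅ and Ω: { {}, {x₁,x₃,x₄}, {x₂,x₄,x₅}, {x₂,x₃,x₄,x₅}, Ω }.
Round 1 adds 3:
  {x₁}  = {x₂,x₃,x₄,x₅}ᶜ
  {x₁,x₃}  = {x₂,x₄,x₅}ᶜ
  {x₂,x₅}  = {x₁,x₃,x₄}ᶜ
  — 8 sets.
Round 2 (3 new):
  {x₁,x₂,x₅}  = {x₂,x₅} ∪ {x₁}
  {x₁,x₂,x₃,x₅}  = {x₂,x₅} ∪ {x₁,x₃}
  {x₁,x₂,x₄,x₅}  = {x₂,x₄,x₅} ∪ {x₁}
  — 11 sets.
Round 3 adds 3:
  {x₃}  = {x₁,x₂,x₄,x₅}ᶜ
  {x₄}  = {x₁,x₂,x₃,x₅}ᶜ
  {x₃,x₄}  = {x₁,x₂,x₅}ᶜ
  — 14 sets.
Round 4. New:
  {x₁,x₄}  = {x₄} ∪ {x₁}
  {x₂,x₃,x₅}  = {x₃} ∪ {x₂,x₅}
  — 16 sets.
After Round 5 the family is unchanged; done.

|σ(𝒢)| = 16.  σ(𝒢) = { {}, {x₁}, {x₃}, {x₄}, {x₁,x₃}, {x₁,x₄}, {x₂,x₅}, {x₃,x₄}, {x₁,x₂,x₅}, {x₁,x₃,x₄}, {x₂,x₃,x₅}, {x₂,x₄,x₅}, {x₁,x₂,x₃,x₅}, {x₁,x₂,x₄,x₅}, {x₂,x₃,x₄,x₅}, Ω }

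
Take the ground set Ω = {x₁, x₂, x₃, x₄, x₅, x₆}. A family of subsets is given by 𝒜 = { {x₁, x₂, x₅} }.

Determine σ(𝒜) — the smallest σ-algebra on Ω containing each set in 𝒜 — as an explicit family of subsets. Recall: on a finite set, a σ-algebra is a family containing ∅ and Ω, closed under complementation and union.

Seed the family with 𝒜 together with ∅ and Ω: { {}, {x₁, x₂, x₅}, Ω }.
Pass 1. New:
  {x₃, x₄, x₆}  = ᶜ of {x₁, x₂, x₅}
  — 4 sets.
Pass 2: no new sets; the family is a σ-algebra.

|σ(𝒜)| = 4.  σ(𝒜) = { {}, {x₁, x₂, x₅}, {x₃, x₄, x₆}, Ω }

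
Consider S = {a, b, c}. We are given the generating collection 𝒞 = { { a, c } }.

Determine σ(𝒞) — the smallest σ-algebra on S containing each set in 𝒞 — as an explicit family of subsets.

Answer: σ(𝒞) = { {  }, { b }, { a, c }, S }

Working:
Seed the family with 𝒞 together with ∅ and S: { {  }, { a, c }, S }.
Step 1 (1 new):
  { b }  = { a, c }ᶜ
After Step 2 the family is unchanged; done.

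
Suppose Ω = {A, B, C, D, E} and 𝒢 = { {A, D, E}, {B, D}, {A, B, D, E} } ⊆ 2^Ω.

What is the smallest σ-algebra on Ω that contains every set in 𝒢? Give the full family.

Initial family (5 sets): { {}, {B, D}, {A, D, E}, {A, B, D, E}, Ω }.
Round 1 (3 new):
  {C}  = {A, B, D, E}ᶜ
  {B, C}  = {A, D, E}ᶜ
  {A, C, E}  = {B, D}ᶜ
Round 2 (3 new):
  {B, C, D}  = {C} ∪ {B, D}
  {A, B, C, E}  = {A, C, E} ∪ {B, C}
  {A, C, D, E}  = {A, D, E} ∪ {C}
Round 3: 3 new —
  {B}  = {A, C, D, E}ᶜ
  {D}  = {A, B, C, E}ᶜ
  {A, E}  = {B, C, D}ᶜ
Round 4 adds 2:
  {C, D}  = {C} ∪ {D}
  {A, B, E}  = {A, E} ∪ {B}
Round 5: closed — nothing new.

|σ(𝒢)| = 16.  σ(𝒢) = { {}, {B}, {C}, {D}, {A, E}, {B, C}, {B, D}, {C, D}, {A, B, E}, {A, C, E}, {A, D, E}, {B, C, D}, {A, B, C, E}, {A, B, D, E}, {A, C, D, E}, Ω }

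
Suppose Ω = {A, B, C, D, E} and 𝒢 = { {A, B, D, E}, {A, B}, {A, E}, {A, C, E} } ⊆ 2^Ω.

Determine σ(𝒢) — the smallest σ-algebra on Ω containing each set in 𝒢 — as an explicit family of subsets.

Initial family (6 sets): { {}, {A, B}, {A, E}, {A, C, E}, {A, B, D, E}, Ω }.
Iteration 1 (6 new):
  {C}  = complement {A, B, D, E}
  {B, D}  = complement {A, C, E}
  {A, B, E}  = {A, B} ∪ {A, E}
  {B, C, D}  = complement {A, E}
  {C, D, E}  = complement {A, B}
  {A, B, C, E}  = {A, B} ∪ {A, C, E}
  — 12 sets.
Iteration 2 (7 new):
  {D}  = complement {A, B, C, E}
  {C, D}  = complement {A, B, E}
  {A, B, C}  = {A, B} ∪ {C}
  {A, B, D}  = {A, B} ∪ {B, D}
  {A, B, C, D}  = {B, C, D} ∪ {A, B}
  {A, C, D, E}  = {C, D, E} ∪ {A, C, E}
  {B, C, D, E}  = {C, D, E} ∪ {B, C, D}
  — 19 sets.
Iteration 3 (6 new):
  {A}  = complement {B, C, D, E}
  {B}  = complement {A, C, D, E}
  {E}  = complement {A, B, C, D}
  {C, E}  = complement {A, B, D}
  {D, E}  = complement {A, B, C}
  {A, D, E}  = {A, E} ∪ {D}
  — 25 sets.
Iteration 4. New:
  {A, C}  = {C} ∪ {A}
  {A, D}  = {D} ∪ {A}
  {B, C}  = complement {A, D, E}
  {B, E}  = {B} ∪ {E}
  {A, C, D}  = {C, D} ∪ {A}
  {B, C, E}  = {B} ∪ {C, E}
  {B, D, E}  = {B} ∪ {D, E}
  — 32 sets.
Iteration 5: stable.

σ(𝒢) = { {}, {A}, {B}, {C}, {D}, {E}, {A, B}, {A, C}, {A, D}, {A, E}, {B, C}, {B, D}, {B, E}, {C, D}, {C, E}, {D, E}, {A, B, C}, {A, B, D}, {A, B, E}, {A, C, D}, {A, C, E}, {A, D, E}, {B, C, D}, {B, C, E}, {B, D, E}, {C, D, E}, {A, B, C, D}, {A, B, C, E}, {A, B, D, E}, {A, C, D, E}, {B, C, D, E}, Ω }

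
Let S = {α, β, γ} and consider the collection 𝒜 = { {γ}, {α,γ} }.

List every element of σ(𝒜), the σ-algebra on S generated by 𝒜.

Answer: σ(𝒜) = { {}, {α}, {β}, {γ}, {α,β}, {α,γ}, {β,γ}, S }

Derivation:
Start: 𝒜 ∪ {∅, S} = { {}, {γ}, {α,γ}, S }.
Pass 1: +2 →
  {β}  = {α,γ}ᶜ
  {α,β}  = {γ}ᶜ
  [6 total]
Pass 2: 1 new —
  {β,γ}  = {γ} ∪ {β}
  [7 total]
Pass 3. New:
  {α}  = {β,γ}ᶜ
  [8 total]
Pass 4: already closed under ᶜ and ∪.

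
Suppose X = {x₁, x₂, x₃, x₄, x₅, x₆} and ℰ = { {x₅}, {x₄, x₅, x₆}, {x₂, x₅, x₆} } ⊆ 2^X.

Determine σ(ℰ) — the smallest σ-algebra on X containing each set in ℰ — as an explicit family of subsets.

σ(ℰ) = { {}, {x₂}, {x₄}, {x₅}, {x₆}, {x₁, x₃}, {x₂, x₄}, {x₂, x₅}, {x₂, x₆}, {x₄, x₅}, {x₄, x₆}, {x₅, x₆}, {x₁, x₂, x₃}, {x₁, x₃, x₄}, {x₁, x₃, x₅}, {x₁, x₃, x₆}, {x₂, x₄, x₅}, {x₂, x₄, x₆}, {x₂, x₅, x₆}, {x₄, x₅, x₆}, {x₁, x₂, x₃, x₄}, {x₁, x₂, x₃, x₅}, {x₁, x₂, x₃, x₆}, {x₁, x₃, x₄, x₅}, {x₁, x₃, x₄, x₆}, {x₁, x₃, x₅, x₆}, {x₂, x₄, x₅, x₆}, {x₁, x₂, x₃, x₄, x₅}, {x₁, x₂, x₃, x₄, x₆}, {x₁, x₂, x₃, x₅, x₆}, {x₁, x₃, x₄, x₅, x₆}, X }

Working:
Take S₀ = ℰ ∪ {∅, X} = { {}, {x₅}, {x₂, x₅, x₆}, {x₄, x₅, x₆}, X }.
Iteration 1: +4 →
  {x₁, x₂, x₃}  = complement {x₄, x₅, x₆}
  {x₁, x₃, x₄}  = complement {x₂, x₅, x₆}
  {x₂, x₄, x₅, x₆}  = {x₂, x₅, x₆} ∪ {x₄, x₅, x₆}
  {x₁, x₂, x₃, x₄, x₆}  = complement {x₅}
  [9 total]
Iteration 2 (6 new):
  {x₁, x₃}  = complement {x₂, x₄, x₅, x₆}
  {x₁, x₂, x₃, x₄}  = {x₁, x₂, x₃} ∪ {x₁, x₃, x₄}
  {x₁, x₂, x₃, x₅}  = {x₁, x₂, x₃} ∪ {x₅}
  {x₁, x₃, x₄, x₅}  = {x₅} ∪ {x₁, x₃, x₄}
  {x₁, x₂, x₃, x₅, x₆}  = {x₁, x₂, x₃} ∪ {x₂, x₅, x₆}
  {x₁, x₃, x₄, x₅, x₆}  = {x₁, x₃, x₄} ∪ {x₄, x₅, x₆}
  [15 total]
Iteration 3. New:
  {x₂}  = complement {x₁, x₃, x₄, x₅, x₆}
  {x₄}  = complement {x₁, x₂, x₃, x₅, x₆}
  {x₂, x₆}  = complement {x₁, x₃, x₄, x₅}
  {x₄, x₆}  = complement {x₁, x₂, x₃, x₅}
  {x₅, x₆}  = complement {x₁, x₂, x₃, x₄}
  {x₁, x₃, x₅}  = {x₁, x₃} ∪ {x₅}
  {x₁, x₂, x₃, x₄, x₅}  = {x₁, x₃, x₄} ∪ {x₁, x₂, x₃, x₅}
  [22 total]
Iteration 4: +8 →
  {x₆}  = complement {x₁, x₂, x₃, x₄, x₅}
  {x₂, x₄}  = {x₂} ∪ {x₄}
  {x₂, x₅}  = {x₂} ∪ {x₅}
  {x₄, x₅}  = {x₅} ∪ {x₄}
  {x₂, x₄, x₆}  = complement {x₁, x₃, x₅}
  {x₁, x₂, x₃, x₆}  = {x₁, x₃} ∪ {x₂, x₆}
  {x₁, x₃, x₄, x₆}  = {x₁, x₃, x₄} ∪ {x₄, x₆}
  {x₁, x₃, x₅, x₆}  = {x₅, x₆} ∪ {x₁, x₃, x₅}
  [30 total]
Iteration 5: +2 →
  {x₁, x₃, x₆}  = {x₆} ∪ {x₁, x₃}
  {x₂, x₄, x₅}  = {x₂, x₅} ∪ {x₄, x₅}
  [32 total]
Iteration 6: stable.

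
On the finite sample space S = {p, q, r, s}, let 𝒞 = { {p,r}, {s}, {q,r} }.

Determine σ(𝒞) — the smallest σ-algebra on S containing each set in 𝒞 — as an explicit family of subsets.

Take S₀ = 𝒞 ∪ {∅, S} = { {}, {s}, {p,r}, {q,r}, S }.
Pass 1 (5 new):
  {p,s}  = ᶜ of {q,r}
  {q,s}  = ᶜ of {p,r}
  {p,q,r}  = ᶜ of {s}
  {p,r,s}  = {p,r} ∪ {s}
  {q,r,s}  = {q,r} ∪ {s}
  [10 total]
Pass 2. New:
  {p}  = ᶜ of {q,r,s}
  {q}  = ᶜ of {p,r,s}
  {p,q,s}  = {p,s} ∪ {q,s}
  [13 total]
Pass 3. New:
  {r}  = ᶜ of {p,q,s}
  {p,q}  = {q} ∪ {p}
  [15 total]
Pass 4 (1 new):
  {r,s}  = ᶜ of {p,q}
  [16 total]
Pass 5: closed — nothing new.

Hence σ(𝒞) has 16 members: { {}, {p}, {q}, {r}, {s}, {p,q}, {p,r}, {p,s}, {q,r}, {q,s}, {r,s}, {p,q,r}, {p,q,s}, {p,r,s}, {q,r,s}, S }.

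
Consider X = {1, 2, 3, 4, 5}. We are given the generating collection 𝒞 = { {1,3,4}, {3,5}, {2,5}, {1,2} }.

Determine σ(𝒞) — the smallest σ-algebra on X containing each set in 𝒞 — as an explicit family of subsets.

σ(𝒞) = { {}, {1}, {2}, {3}, {4}, {5}, {1,2}, {1,3}, {1,4}, {1,5}, {2,3}, {2,4}, {2,5}, {3,4}, {3,5}, {4,5}, {1,2,3}, {1,2,4}, {1,2,5}, {1,3,4}, {1,3,5}, {1,4,5}, {2,3,4}, {2,3,5}, {2,4,5}, {3,4,5}, {1,2,3,4}, {1,2,3,5}, {1,2,4,5}, {1,3,4,5}, {2,3,4,5}, X }

Derivation:
Initial family (6 sets): { {}, {1,2}, {2,5}, {3,5}, {1,3,4}, X }.
Iteration 1 (7 new):
  {1,2,4}  = complement {3,5}
  {1,2,5}  = {2,5} ∪ {1,2}
  {2,3,5}  = {2,5} ∪ {3,5}
  {3,4,5}  = complement {1,2}
  {1,2,3,4}  = {1,3,4} ∪ {1,2}
  {1,2,3,5}  = {1,2} ∪ {3,5}
  {1,3,4,5}  = {1,3,4} ∪ {3,5}
  [13 total]
Iteration 2 adds 7:
  {2}  = complement {1,3,4,5}
  {4}  = complement {1,2,3,5}
  {5}  = complement {1,2,3,4}
  {1,4}  = complement {2,3,5}
  {3,4}  = complement {1,2,5}
  {1,2,4,5}  = {2,5} ∪ {1,2,4}
  {2,3,4,5}  = {2,5} ∪ {3,4,5}
  [20 total]
Iteration 3: +7 →
  {1}  = complement {2,3,4,5}
  {3}  = complement {1,2,4,5}
  {2,4}  = {2} ∪ {4}
  {4,5}  = {5} ∪ {4}
  {1,4,5}  = {1,4} ∪ {5}
  {2,3,4}  = {3,4} ∪ {2}
  {2,4,5}  = {2,5} ∪ {4}
  [27 total]
Iteration 4. New:
  {1,3}  = complement {2,4,5}
  {1,5}  = complement {2,3,4}
  {2,3}  = complement {1,4,5}
  {1,2,3}  = complement {4,5}
  {1,3,5}  = complement {2,4}
  [32 total]
After Iteration 5 the family is unchanged; done.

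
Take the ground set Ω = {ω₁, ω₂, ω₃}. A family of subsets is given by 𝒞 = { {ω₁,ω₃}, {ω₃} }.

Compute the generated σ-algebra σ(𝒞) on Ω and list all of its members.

Seed the family with 𝒞 together with ∅ and Ω: { {}, {ω₃}, {ω₁,ω₃}, Ω }.
Iteration 1 adds 2:
  {ω₂}  = ᶜ of {ω₁,ω₃}
  {ω₁,ω₂}  = ᶜ of {ω₃}
  (now 6)
Iteration 2: +1 →
  {ω₂,ω₃}  = {ω₃} ∪ {ω₂}
  (now 7)
Iteration 3: +1 →
  {ω₁}  = ᶜ of {ω₂,ω₃}
  (now 8)
Iteration 4: no new sets; the family is a σ-algebra.

Therefore σ(𝒞) = { {}, {ω₁}, {ω₂}, {ω₃}, {ω₁,ω₂}, {ω₁,ω₃}, {ω₂,ω₃}, Ω } (|σ(𝒞)| = 8).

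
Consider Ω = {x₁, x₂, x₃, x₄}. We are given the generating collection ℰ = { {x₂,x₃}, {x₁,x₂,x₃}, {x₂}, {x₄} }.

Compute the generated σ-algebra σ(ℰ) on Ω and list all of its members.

Answer: σ(ℰ) = { {}, {x₁}, {x₂}, {x₃}, {x₄}, {x₁,x₂}, {x₁,x₃}, {x₁,x₄}, {x₂,x₃}, {x₂,x₄}, {x₃,x₄}, {x₁,x₂,x₃}, {x₁,x₂,x₄}, {x₁,x₃,x₄}, {x₂,x₃,x₄}, Ω }

Check:
Seed the family with ℰ together with ∅ and Ω: { {}, {x₂}, {x₄}, {x₂,x₃}, {x₁,x₂,x₃}, Ω }.
Round 1 adds 4:
  {x₁,x₄}  = {x₂,x₃}ᶜ
  {x₂,x₄}  = {x₄} ∪ {x₂}
  {x₁,x₃,x₄}  = {x₂}ᶜ
  {x₂,x₃,x₄}  = {x₂,x₃} ∪ {x₄}
  — 10 sets.
Round 2. New:
  {x₁}  = {x₂,x₃,x₄}ᶜ
  {x₁,x₃}  = {x₂,x₄}ᶜ
  {x₁,x₂,x₄}  = {x₂} ∪ {x₁,x₄}
  — 13 sets.
Round 3: 2 new —
  {x₃}  = {x₁,x₂,x₄}ᶜ
  {x₁,x₂}  = {x₂} ∪ {x₁}
  — 15 sets.
Round 4: +1 →
  {x₃,x₄}  = {x₁,x₂}ᶜ
  — 16 sets.
Round 5: no new sets; the family is a σ-algebra.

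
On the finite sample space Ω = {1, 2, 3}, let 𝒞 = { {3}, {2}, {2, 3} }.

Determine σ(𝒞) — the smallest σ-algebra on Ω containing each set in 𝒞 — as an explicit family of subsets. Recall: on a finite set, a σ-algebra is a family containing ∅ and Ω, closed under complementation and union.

Take S₀ = 𝒞 ∪ {∅, Ω} = { ∅, {2}, {3}, {2, 3}, Ω }.
Pass 1: 3 new —
  {1}  = {2, 3}ᶜ
  {1, 2}  = {3}ᶜ
  {1, 3}  = {2}ᶜ
Pass 2: closed — nothing new.

Hence σ(𝒞) has 8 members: { ∅, {1}, {2}, {3}, {1, 2}, {1, 3}, {2, 3}, Ω }.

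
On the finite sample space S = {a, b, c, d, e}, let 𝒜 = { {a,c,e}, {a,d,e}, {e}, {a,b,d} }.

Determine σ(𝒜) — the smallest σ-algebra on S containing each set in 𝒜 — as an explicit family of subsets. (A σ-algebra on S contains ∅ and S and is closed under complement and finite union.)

Answer: σ(𝒜) = { ∅, {a}, {b}, {c}, {d}, {e}, {a,b}, {a,c}, {a,d}, {a,e}, {b,c}, {b,d}, {b,e}, {c,d}, {c,e}, {d,e}, {a,b,c}, {a,b,d}, {a,b,e}, {a,c,d}, {a,c,e}, {a,d,e}, {b,c,d}, {b,c,e}, {b,d,e}, {c,d,e}, {a,b,c,d}, {a,b,c,e}, {a,b,d,e}, {a,c,d,e}, {b,c,d,e}, S }

Trace:
Begin from { ∅, {e}, {a,b,d}, {a,c,e}, {a,d,e}, S } (that is, 𝒜 plus ∅ and S).
Pass 1 (6 new):
  {b,c}  = complement {a,d,e}
  {b,d}  = complement {a,c,e}
  {c,e}  = complement {a,b,d}
  {a,b,c,d}  = complement {e}
  {a,b,d,e}  = {a,d,e} ∪ {a,b,d}
  {a,c,d,e}  = {a,d,e} ∪ {a,c,e}
  — 12 sets.
Pass 2: 7 new —
  {b}  = complement {a,c,d,e}
  {c}  = complement {a,b,d,e}
  {b,c,d}  = {b,c} ∪ {b,d}
  {b,c,e}  = {e} ∪ {b,c}
  {b,d,e}  = {e} ∪ {b,d}
  {a,b,c,e}  = {a,c,e} ∪ {b,c}
  {b,c,d,e}  = {c,e} ∪ {b,d}
  — 19 sets.
Pass 3 adds 6:
  {a}  = complement {b,c,d,e}
  {d}  = complement {a,b,c,e}
  {a,c}  = complement {b,d,e}
  {a,d}  = complement {b,c,e}
  {a,e}  = complement {b,c,d}
  {b,e}  = {b} ∪ {e}
  — 25 sets.
Pass 4: +7 →
  {a,b}  = {b} ∪ {a}
  {c,d}  = {c} ∪ {d}
  {d,e}  = {e} ∪ {d}
  {a,b,c}  = {b} ∪ {a,c}
  {a,b,e}  = {b,e} ∪ {a,e}
  {a,c,d}  = complement {b,e}
  {c,d,e}  = {d} ∪ {c,e}
  — 32 sets.
Pass 5: closed — nothing new.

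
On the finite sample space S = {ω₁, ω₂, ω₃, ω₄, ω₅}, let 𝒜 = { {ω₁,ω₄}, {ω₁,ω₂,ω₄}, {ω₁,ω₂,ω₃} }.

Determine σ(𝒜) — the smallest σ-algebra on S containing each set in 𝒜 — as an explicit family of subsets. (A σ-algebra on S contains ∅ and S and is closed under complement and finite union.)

Take S₀ = 𝒜 ∪ {∅, S} = { ∅, {ω₁,ω₄}, {ω₁,ω₂,ω₃}, {ω₁,ω₂,ω₄}, S }.
Iteration 1 (4 new):
  {ω₃,ω₅}  = ᶜ of {ω₁,ω₂,ω₄}
  {ω₄,ω₅}  = ᶜ of {ω₁,ω₂,ω₃}
  {ω₂,ω₃,ω₅}  = ᶜ of {ω₁,ω₄}
  {ω₁,ω₂,ω₃,ω₄}  = {ω₁,ω₂,ω₃} ∪ {ω₁,ω₄}
  — 9 sets.
Iteration 2: 7 new —
  {ω₅}  = ᶜ of {ω₁,ω₂,ω₃,ω₄}
  {ω₁,ω₄,ω₅}  = {ω₄,ω₅} ∪ {ω₁,ω₄}
  {ω₃,ω₄,ω₅}  = {ω₄,ω₅} ∪ {ω₃,ω₅}
  {ω₁,ω₂,ω₃,ω₅}  = {ω₁,ω₂,ω₃} ∪ {ω₂,ω₃,ω₅}
  {ω₁,ω₂,ω₄,ω₅}  = {ω₁,ω₂,ω₄} ∪ {ω₄,ω₅}
  {ω₁,ω₃,ω₄,ω₅}  = {ω₁,ω₄} ∪ {ω₃,ω₅}
  {ω₂,ω₃,ω₄,ω₅}  = {ω₄,ω₅} ∪ {ω₂,ω₃,ω₅}
  — 16 sets.
Iteration 3 adds 6:
  {ω₁}  = ᶜ of {ω₂,ω₃,ω₄,ω₅}
  {ω₂}  = ᶜ of {ω₁,ω₃,ω₄,ω₅}
  {ω₃}  = ᶜ of {ω₁,ω₂,ω₄,ω₅}
  {ω₄}  = ᶜ of {ω₁,ω₂,ω₃,ω₅}
  {ω₁,ω₂}  = ᶜ of {ω₃,ω₄,ω₅}
  {ω₂,ω₃}  = ᶜ of {ω₁,ω₄,ω₅}
  — 22 sets.
Iteration 4. New:
  {ω₁,ω₃}  = {ω₃} ∪ {ω₁}
  {ω₁,ω₅}  = {ω₅} ∪ {ω₁}
  {ω₂,ω₄}  = {ω₂} ∪ {ω₄}
  {ω₂,ω₅}  = {ω₂} ∪ {ω₅}
  {ω₃,ω₄}  = {ω₃} ∪ {ω₄}
  {ω₁,ω₂,ω₅}  = {ω₁,ω₂} ∪ {ω₅}
  {ω₁,ω₃,ω₄}  = {ω₃} ∪ {ω₁,ω₄}
  {ω₁,ω₃,ω₅}  = {ω₃,ω₅} ∪ {ω₁}
  {ω₂,ω₃,ω₄}  = {ω₂,ω₃} ∪ {ω₄}
  {ω₂,ω₄,ω₅}  = {ω₂} ∪ {ω₄,ω₅}
  — 32 sets.
Iteration 5: already closed under ᶜ and ∪.

σ(𝒜) = { ∅, {ω₁}, {ω₂}, {ω₃}, {ω₄}, {ω₅}, {ω₁,ω₂}, {ω₁,ω₃}, {ω₁,ω₄}, {ω₁,ω₅}, {ω₂,ω₃}, {ω₂,ω₄}, {ω₂,ω₅}, {ω₃,ω₄}, {ω₃,ω₅}, {ω₄,ω₅}, {ω₁,ω₂,ω₃}, {ω₁,ω₂,ω₄}, {ω₁,ω₂,ω₅}, {ω₁,ω₃,ω₄}, {ω₁,ω₃,ω₅}, {ω₁,ω₄,ω₅}, {ω₂,ω₃,ω₄}, {ω₂,ω₃,ω₅}, {ω₂,ω₄,ω₅}, {ω₃,ω₄,ω₅}, {ω₁,ω₂,ω₃,ω₄}, {ω₁,ω₂,ω₃,ω₅}, {ω₁,ω₂,ω₄,ω₅}, {ω₁,ω₃,ω₄,ω₅}, {ω₂,ω₃,ω₄,ω₅}, S }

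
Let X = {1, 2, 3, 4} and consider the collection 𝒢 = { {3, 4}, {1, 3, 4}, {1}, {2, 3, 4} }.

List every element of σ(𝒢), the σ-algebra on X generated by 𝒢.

Start: 𝒢 ∪ {∅, X} = { {}, {1}, {3, 4}, {1, 3, 4}, {2, 3, 4}, X }.
Pass 1: +2 →
  {2}  = complement {1, 3, 4}
  {1, 2}  = complement {3, 4}
  [8 total]
Pass 2: no new sets; the family is a σ-algebra.

|σ(𝒢)| = 8.  σ(𝒢) = { {}, {1}, {2}, {1, 2}, {3, 4}, {1, 3, 4}, {2, 3, 4}, X }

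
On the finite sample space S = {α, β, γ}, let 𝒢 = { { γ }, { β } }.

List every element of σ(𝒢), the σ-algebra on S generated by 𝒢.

Answer: σ(𝒢) = { {}, { α }, { β }, { γ }, { α, β }, { α, γ }, { β, γ }, S }

Derivation:
Initial family (4 sets): { {}, { β }, { γ }, S }.
Iteration 1 (3 new):
  { α, β }  = S∖{ γ }
  { α, γ }  = S∖{ β }
  { β, γ }  = { γ } ∪ { β }
Iteration 2 adds 1:
  { α }  = S∖{ β, γ }
After Iteration 3 the family is unchanged; done.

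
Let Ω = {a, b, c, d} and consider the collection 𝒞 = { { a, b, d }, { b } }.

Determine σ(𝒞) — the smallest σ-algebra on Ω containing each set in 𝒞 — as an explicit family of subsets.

Start: 𝒞 ∪ {∅, Ω} = { {}, { b }, { a, b, d }, Ω }.
Step 1. New:
  { c }  = { a, b, d }ᶜ
  { a, c, d }  = { b }ᶜ
Step 2. New:
  { b, c }  = { c } ∪ { b }
Step 3 (1 new):
  { a, d }  = { b, c }ᶜ
Step 4: already closed under ᶜ and ∪.

Hence σ(𝒞) has 8 members: { {}, { b }, { c }, { a, d }, { b, c }, { a, b, d }, { a, c, d }, Ω }.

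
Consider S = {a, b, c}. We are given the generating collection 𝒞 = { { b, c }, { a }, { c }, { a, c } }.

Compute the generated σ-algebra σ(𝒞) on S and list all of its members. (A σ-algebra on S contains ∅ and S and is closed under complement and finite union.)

Start: 𝒞 ∪ {∅, S} = { {  }, { a }, { c }, { a, c }, { b, c }, S }.
Step 1 adds 2:
  { b }  = { a, c }ᶜ
  { a, b }  = { c }ᶜ
  (now 8)
Step 2: stable.

Hence σ(𝒞) has 8 members: { {  }, { a }, { b }, { c }, { a, b }, { a, c }, { b, c }, S }.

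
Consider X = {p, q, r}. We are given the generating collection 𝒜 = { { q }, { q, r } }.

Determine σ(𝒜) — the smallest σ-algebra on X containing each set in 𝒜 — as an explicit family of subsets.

σ(𝒜) (8 sets): { ∅, { p }, { q }, { r }, { p, q }, { p, r }, { q, r }, X }

Derivation:
Seed the family with 𝒜 together with ∅ and X: { ∅, { q }, { q, r }, X }.
Iteration 1: +2 →
  { p }  = ᶜ of { q, r }
  { p, r }  = ᶜ of { q }
  |family| = 6
Iteration 2: 1 new —
  { p, q }  = { q } ∪ { p }
  |family| = 7
Iteration 3 (1 new):
  { r }  = ᶜ of { p, q }
  |family| = 8
Iteration 4: no new sets; the family is a σ-algebra.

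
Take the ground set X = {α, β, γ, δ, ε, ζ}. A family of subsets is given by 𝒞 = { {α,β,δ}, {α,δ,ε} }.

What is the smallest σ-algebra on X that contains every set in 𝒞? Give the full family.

|σ(𝒞)| = 16.  σ(𝒞) = { {}, {β}, {ε}, {α,δ}, {β,ε}, {γ,ζ}, {α,β,δ}, {α,δ,ε}, {β,γ,ζ}, {γ,ε,ζ}, {α,β,δ,ε}, {α,γ,δ,ζ}, {β,γ,ε,ζ}, {α,β,γ,δ,ζ}, {α,γ,δ,ε,ζ}, X }

Working:
Start: 𝒞 ∪ {∅, X} = { {}, {α,β,δ}, {α,δ,ε}, X }.
Iteration 1: 3 new —
  {β,γ,ζ}  = {α,δ,ε}ᶜ
  {γ,ε,ζ}  = {α,β,δ}ᶜ
  {α,β,δ,ε}  = {α,β,δ} ∪ {α,δ,ε}
  [7 total]
Iteration 2: +4 →
  {γ,ζ}  = {α,β,δ,ε}ᶜ
  {β,γ,ε,ζ}  = {γ,ε,ζ} ∪ {β,γ,ζ}
  {α,β,γ,δ,ζ}  = {β,γ,ζ} ∪ {α,β,δ}
  {α,γ,δ,ε,ζ}  = {α,δ,ε} ∪ {γ,ε,ζ}
  [11 total]
Iteration 3. New:
  {β}  = {α,γ,δ,ε,ζ}ᶜ
  {ε}  = {α,β,γ,δ,ζ}ᶜ
  {α,δ}  = {β,γ,ε,ζ}ᶜ
  [14 total]
Iteration 4 (2 new):
  {β,ε}  = {β} ∪ {ε}
  {α,γ,δ,ζ}  = {α,δ} ∪ {γ,ζ}
  [16 total]
After Iteration 5 the family is unchanged; done.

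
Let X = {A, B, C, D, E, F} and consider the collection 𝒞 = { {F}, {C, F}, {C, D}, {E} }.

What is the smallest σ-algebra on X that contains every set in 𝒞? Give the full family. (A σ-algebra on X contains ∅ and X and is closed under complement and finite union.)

σ(𝒞) = { {}, {C}, {D}, {E}, {F}, {A, B}, {C, D}, {C, E}, {C, F}, {D, E}, {D, F}, {E, F}, {A, B, C}, {A, B, D}, {A, B, E}, {A, B, F}, {C, D, E}, {C, D, F}, {C, E, F}, {D, E, F}, {A, B, C, D}, {A, B, C, E}, {A, B, C, F}, {A, B, D, E}, {A, B, D, F}, {A, B, E, F}, {C, D, E, F}, {A, B, C, D, E}, {A, B, C, D, F}, {A, B, C, E, F}, {A, B, D, E, F}, X }

Trace:
Begin from { {}, {E}, {F}, {C, D}, {C, F}, X } (that is, 𝒞 plus ∅ and X).
Iteration 1. New:
  {E, F}  = {E} ∪ {F}
  {C, D, E}  = {C, D} ∪ {E}
  {C, D, F}  = {C, D} ∪ {C, F}
  {C, E, F}  = {C, F} ∪ {E}
  {A, B, D, E}  = ᶜ of {C, F}
  {A, B, E, F}  = ᶜ of {C, D}
  {A, B, C, D, E}  = ᶜ of {F}
  {A, B, C, D, F}  = ᶜ of {E}
Iteration 2: 7 new —
  {A, B, D}  = ᶜ of {C, E, F}
  {A, B, E}  = ᶜ of {C, D, F}
  {A, B, F}  = ᶜ of {C, D, E}
  {A, B, C, D}  = ᶜ of {E, F}
  {C, D, E, F}  = {C, D, E} ∪ {E, F}
  {A, B, C, E, F}  = {C, F} ∪ {A, B, E, F}
  {A, B, D, E, F}  = {E, F} ∪ {A, B, D, E}
Iteration 3 (5 new):
  {C}  = ᶜ of {A, B, D, E, F}
  {D}  = ᶜ of {A, B, C, E, F}
  {A, B}  = ᶜ of {C, D, E, F}
  {A, B, C, F}  = {C, F} ∪ {A, B, F}
  {A, B, D, F}  = {F} ∪ {A, B, D}
Iteration 4: 6 new —
  {C, E}  = ᶜ of {A, B, D, F}
  {D, E}  = ᶜ of {A, B, C, F}
  {D, F}  = {F} ∪ {D}
  {A, B, C}  = {A, B} ∪ {C}
  {D, E, F}  = {E, F} ∪ {D}
  {A, B, C, E}  = {C} ∪ {A, B, E}
Iteration 5 adds nothing — fixpoint reached.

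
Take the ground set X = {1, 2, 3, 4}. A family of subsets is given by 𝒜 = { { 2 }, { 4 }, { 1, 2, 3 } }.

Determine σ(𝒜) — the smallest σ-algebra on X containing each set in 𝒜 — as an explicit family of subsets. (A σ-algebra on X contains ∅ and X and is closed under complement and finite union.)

σ(𝒜) (8 sets): { {  }, { 2 }, { 4 }, { 1, 3 }, { 2, 4 }, { 1, 2, 3 }, { 1, 3, 4 }, X }

Derivation:
Start: 𝒜 ∪ {∅, X} = { {  }, { 2 }, { 4 }, { 1, 2, 3 }, X }.
Round 1. New:
  { 2, 4 }  = { 4 } ∪ { 2 }
  { 1, 3, 4 }  = complement { 2 }
  |family| = 7
Round 2 adds 1:
  { 1, 3 }  = complement { 2, 4 }
  |family| = 8
Round 3: already closed under ᶜ and ∪.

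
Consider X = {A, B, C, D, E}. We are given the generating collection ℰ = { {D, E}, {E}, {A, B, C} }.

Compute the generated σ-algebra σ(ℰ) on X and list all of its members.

Answer: σ(ℰ) = { ∅, {D}, {E}, {D, E}, {A, B, C}, {A, B, C, D}, {A, B, C, E}, X }

Trace:
Start: ℰ ∪ {∅, X} = { ∅, {E}, {D, E}, {A, B, C}, X }.
Round 1 (2 new):
  {A, B, C, D}  = ᶜ of {E}
  {A, B, C, E}  = {A, B, C} ∪ {E}
  [7 total]
Round 2 (1 new):
  {D}  = ᶜ of {A, B, C, E}
  [8 total]
Round 3 adds nothing — fixpoint reached.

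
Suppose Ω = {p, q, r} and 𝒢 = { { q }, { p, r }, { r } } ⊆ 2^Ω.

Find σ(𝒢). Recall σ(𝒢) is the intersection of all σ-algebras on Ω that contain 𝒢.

Seed the family with 𝒢 together with ∅ and Ω: { {  }, { q }, { r }, { p, r }, Ω }.
Round 1: 2 new —
  { p, q }  = ᶜ of { r }
  { q, r }  = { r } ∪ { q }
  (now 7)
Round 2: +1 →
  { p }  = ᶜ of { q, r }
  (now 8)
Round 3: closed — nothing new.

Hence σ(𝒢) has 8 members: { {  }, { p }, { q }, { r }, { p, q }, { p, r }, { q, r }, Ω }.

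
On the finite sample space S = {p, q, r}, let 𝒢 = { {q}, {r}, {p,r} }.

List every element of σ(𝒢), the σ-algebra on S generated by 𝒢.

Answer: σ(𝒢) = { {}, {p}, {q}, {r}, {p,q}, {p,r}, {q,r}, S }

Trace:
Take S₀ = 𝒢 ∪ {∅, S} = { {}, {q}, {r}, {p,r}, S }.
Round 1 (2 new):
  {p,q}  = ᶜ of {r}
  {q,r}  = {r} ∪ {q}
Round 2 (1 new):
  {p}  = ᶜ of {q,r}
Round 3: already closed under ᶜ and ∪.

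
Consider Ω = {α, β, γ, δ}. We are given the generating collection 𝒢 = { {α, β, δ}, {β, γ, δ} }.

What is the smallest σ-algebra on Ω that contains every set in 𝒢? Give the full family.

|σ(𝒢)| = 8.  σ(𝒢) = { {}, {α}, {γ}, {α, γ}, {β, δ}, {α, β, δ}, {β, γ, δ}, Ω }

Check:
Begin from { {}, {α, β, δ}, {β, γ, δ}, Ω } (that is, 𝒢 plus ∅ and Ω).
Step 1: +2 →
  {α}  = complement {β, γ, δ}
  {γ}  = complement {α, β, δ}
Step 2: 1 new —
  {α, γ}  = {γ} ∪ {α}
Step 3 adds 1:
  {β, δ}  = complement {α, γ}
Step 4: no new sets; the family is a σ-algebra.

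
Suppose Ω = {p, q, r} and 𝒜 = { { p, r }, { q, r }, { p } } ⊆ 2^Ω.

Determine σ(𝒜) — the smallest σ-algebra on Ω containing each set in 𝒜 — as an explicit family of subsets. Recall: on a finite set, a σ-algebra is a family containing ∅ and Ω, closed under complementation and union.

Begin from { {  }, { p }, { p, r }, { q, r }, Ω } (that is, 𝒜 plus ∅ and Ω).
Step 1 adds 1:
  { q }  = ᶜ of { p, r }
  — 6 sets.
Step 2. New:
  { p, q }  = { q } ∪ { p }
  — 7 sets.
Step 3. New:
  { r }  = ᶜ of { p, q }
  — 8 sets.
After Step 4 the family is unchanged; done.

Hence σ(𝒜) has 8 members: { {  }, { p }, { q }, { r }, { p, q }, { p, r }, { q, r }, Ω }.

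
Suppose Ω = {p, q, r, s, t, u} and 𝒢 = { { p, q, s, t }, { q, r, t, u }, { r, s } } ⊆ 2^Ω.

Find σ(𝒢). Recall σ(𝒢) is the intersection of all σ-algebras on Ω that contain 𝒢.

Take S₀ = 𝒢 ∪ {∅, Ω} = { ∅, { r, s }, { p, q, s, t }, { q, r, t, u }, Ω }.
Iteration 1. New:
  { p, s }  = Ω∖{ q, r, t, u }
  { r, u }  = Ω∖{ p, q, s, t }
  { p, q, t, u }  = Ω∖{ r, s }
  { p, q, r, s, t }  = { r, s } ∪ { p, q, s, t }
  { q, r, s, t, u }  = { r, s } ∪ { q, r, t, u }
Iteration 2: +7 →
  { p }  = Ω∖{ q, r, s, t, u }
  { u }  = Ω∖{ p, q, r, s, t }
  { p, r, s }  = { r, s } ∪ { p, s }
  { r, s, u }  = { r, s } ∪ { r, u }
  { p, r, s, u }  = { p, s } ∪ { r, u }
  { p, q, r, t, u }  = { r, u } ∪ { p, q, t, u }
  { p, q, s, t, u }  = { p, q, s, t } ∪ { p, q, t, u }
Iteration 3: +8 →
  { r }  = Ω∖{ p, q, s, t, u }
  { s }  = Ω∖{ p, q, r, t, u }
  { p, u }  = { u } ∪ { p }
  { q, t }  = Ω∖{ p, r, s, u }
  { p, q, t }  = Ω∖{ r, s, u }
  { p, r, u }  = { r, u } ∪ { p }
  { p, s, u }  = { p, s } ∪ { u }
  { q, t, u }  = Ω∖{ p, r, s }
Iteration 4 (7 new):
  { p, r }  = { p } ∪ { r }
  { s, u }  = { u } ∪ { s }
  { q, r, t }  = Ω∖{ p, s, u }
  { q, s, t }  = Ω∖{ p, r, u }
  { p, q, r, t }  = { r } ∪ { p, q, t }
  { q, r, s, t }  = Ω∖{ p, u }
  { q, s, t, u }  = { q, t, u } ∪ { s }
Iteration 5: already closed under ᶜ and ∪.

Therefore σ(𝒢) = { ∅, { p }, { r }, { s }, { u }, { p, r }, { p, s }, { p, u }, { q, t }, { r, s }, { r, u }, { s, u }, { p, q, t }, { p, r, s }, { p, r, u }, { p, s, u }, { q, r, t }, { q, s, t }, { q, t, u }, { r, s, u }, { p, q, r, t }, { p, q, s, t }, { p, q, t, u }, { p, r, s, u }, { q, r, s, t }, { q, r, t, u }, { q, s, t, u }, { p, q, r, s, t }, { p, q, r, t, u }, { p, q, s, t, u }, { q, r, s, t, u }, Ω } (|σ(𝒢)| = 32).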